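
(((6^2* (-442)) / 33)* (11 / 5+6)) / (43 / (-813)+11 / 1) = -44199558 / 122375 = -361.18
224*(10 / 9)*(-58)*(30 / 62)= -649600 / 93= -6984.95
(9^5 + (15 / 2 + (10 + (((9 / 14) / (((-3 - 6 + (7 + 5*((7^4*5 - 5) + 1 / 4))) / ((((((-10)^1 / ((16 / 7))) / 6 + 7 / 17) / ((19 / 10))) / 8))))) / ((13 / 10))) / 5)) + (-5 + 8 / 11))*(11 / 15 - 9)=-108246687450470027 / 221704428660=-488247.75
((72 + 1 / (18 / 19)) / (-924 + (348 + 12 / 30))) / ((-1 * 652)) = 6575 / 33776208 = 0.00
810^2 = 656100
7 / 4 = 1.75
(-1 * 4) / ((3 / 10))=-40 / 3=-13.33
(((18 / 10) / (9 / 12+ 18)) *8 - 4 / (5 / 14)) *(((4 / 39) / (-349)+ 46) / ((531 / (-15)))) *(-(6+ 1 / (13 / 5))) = -67764271664 / 782972775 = -86.55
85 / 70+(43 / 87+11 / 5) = 23803 / 6090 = 3.91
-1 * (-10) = 10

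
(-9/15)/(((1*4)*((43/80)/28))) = -336/43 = -7.81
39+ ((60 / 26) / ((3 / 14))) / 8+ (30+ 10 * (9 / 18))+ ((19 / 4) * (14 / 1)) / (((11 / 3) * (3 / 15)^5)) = 8115462 / 143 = 56751.48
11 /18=0.61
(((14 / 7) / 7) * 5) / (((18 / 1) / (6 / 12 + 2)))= 25 / 126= 0.20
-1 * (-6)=6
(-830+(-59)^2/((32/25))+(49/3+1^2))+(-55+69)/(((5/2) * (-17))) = 15557327/8160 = 1906.54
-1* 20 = -20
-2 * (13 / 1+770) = -1566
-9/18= -1/2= -0.50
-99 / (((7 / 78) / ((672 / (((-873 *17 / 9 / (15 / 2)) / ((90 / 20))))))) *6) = 4169880 / 1649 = 2528.73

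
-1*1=-1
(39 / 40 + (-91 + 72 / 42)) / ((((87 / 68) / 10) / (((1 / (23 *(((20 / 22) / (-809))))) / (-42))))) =-3740774741 / 5882940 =-635.87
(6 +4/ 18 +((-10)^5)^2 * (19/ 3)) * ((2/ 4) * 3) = 95000000009.33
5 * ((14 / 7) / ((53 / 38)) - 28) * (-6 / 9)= 14080 / 159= 88.55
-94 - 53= -147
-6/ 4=-3/ 2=-1.50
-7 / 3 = -2.33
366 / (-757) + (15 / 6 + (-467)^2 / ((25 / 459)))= 151555792739 / 37850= 4004116.06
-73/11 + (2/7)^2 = -3533/539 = -6.55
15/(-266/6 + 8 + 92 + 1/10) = 450/1673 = 0.27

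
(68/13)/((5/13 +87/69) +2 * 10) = 391/1618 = 0.24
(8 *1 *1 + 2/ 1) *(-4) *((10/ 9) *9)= -400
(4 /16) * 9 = 9 /4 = 2.25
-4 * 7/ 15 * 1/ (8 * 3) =-7/ 90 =-0.08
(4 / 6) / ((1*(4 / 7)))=7 / 6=1.17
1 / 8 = 0.12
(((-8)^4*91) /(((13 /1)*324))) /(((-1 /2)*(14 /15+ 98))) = -2560 /1431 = -1.79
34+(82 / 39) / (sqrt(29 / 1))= 82* sqrt(29) / 1131+34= 34.39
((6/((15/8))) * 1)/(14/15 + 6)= 6/13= 0.46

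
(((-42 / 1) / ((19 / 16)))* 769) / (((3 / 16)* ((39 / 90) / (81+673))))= -4795607040 / 19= -252400370.53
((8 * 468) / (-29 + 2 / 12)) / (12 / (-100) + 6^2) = -14400 / 3979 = -3.62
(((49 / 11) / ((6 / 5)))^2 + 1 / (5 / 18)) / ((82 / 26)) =4920929 / 892980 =5.51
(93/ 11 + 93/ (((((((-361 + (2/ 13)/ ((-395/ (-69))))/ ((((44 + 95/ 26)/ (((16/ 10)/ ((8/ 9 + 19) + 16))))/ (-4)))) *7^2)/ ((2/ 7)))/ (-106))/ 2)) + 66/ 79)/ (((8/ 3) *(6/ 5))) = -239358824106365/ 10102785773696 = -23.69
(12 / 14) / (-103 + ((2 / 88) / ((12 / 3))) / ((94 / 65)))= -0.01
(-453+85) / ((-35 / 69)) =25392 / 35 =725.49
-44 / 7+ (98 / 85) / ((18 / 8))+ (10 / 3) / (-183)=-1891826 / 326655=-5.79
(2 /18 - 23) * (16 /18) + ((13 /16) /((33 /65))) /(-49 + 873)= -238976737 /11746944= -20.34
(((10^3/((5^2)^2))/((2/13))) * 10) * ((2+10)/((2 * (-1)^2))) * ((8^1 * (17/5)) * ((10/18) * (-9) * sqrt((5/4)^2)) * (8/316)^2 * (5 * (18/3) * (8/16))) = -1019.84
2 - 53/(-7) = 67/7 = 9.57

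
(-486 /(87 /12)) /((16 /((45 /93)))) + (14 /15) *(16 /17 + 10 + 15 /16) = 5538261 /611320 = 9.06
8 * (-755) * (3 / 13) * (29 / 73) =-525480 / 949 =-553.72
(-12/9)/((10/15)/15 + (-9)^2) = -60/3647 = -0.02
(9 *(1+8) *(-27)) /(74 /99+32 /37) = -8010981 /5906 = -1356.41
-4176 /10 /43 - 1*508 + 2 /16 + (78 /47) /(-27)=-376620047 /727560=-517.65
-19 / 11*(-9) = 171 / 11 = 15.55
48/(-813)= -16/271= -0.06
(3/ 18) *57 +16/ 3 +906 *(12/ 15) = 22189/ 30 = 739.63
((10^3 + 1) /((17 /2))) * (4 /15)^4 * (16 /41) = 8200192 /35285625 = 0.23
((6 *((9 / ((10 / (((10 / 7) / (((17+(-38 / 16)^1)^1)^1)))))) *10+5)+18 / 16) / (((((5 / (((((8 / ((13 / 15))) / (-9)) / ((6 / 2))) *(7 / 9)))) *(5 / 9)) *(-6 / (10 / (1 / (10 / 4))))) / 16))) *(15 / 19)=183.39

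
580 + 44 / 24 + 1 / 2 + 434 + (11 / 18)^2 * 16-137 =71710 / 81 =885.31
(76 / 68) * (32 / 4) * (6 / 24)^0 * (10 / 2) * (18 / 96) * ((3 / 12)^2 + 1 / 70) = 2451 / 3808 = 0.64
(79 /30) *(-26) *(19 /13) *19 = -28519 /15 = -1901.27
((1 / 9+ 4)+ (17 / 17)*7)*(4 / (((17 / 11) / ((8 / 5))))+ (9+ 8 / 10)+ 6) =11300 / 51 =221.57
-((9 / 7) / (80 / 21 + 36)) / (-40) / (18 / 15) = 9 / 13376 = 0.00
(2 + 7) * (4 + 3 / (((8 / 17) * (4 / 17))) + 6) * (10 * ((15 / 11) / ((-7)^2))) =801225 / 8624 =92.91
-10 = -10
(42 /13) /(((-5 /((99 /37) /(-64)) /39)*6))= 2079 /11840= 0.18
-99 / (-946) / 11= 9 / 946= 0.01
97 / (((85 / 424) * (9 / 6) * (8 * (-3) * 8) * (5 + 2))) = -5141 / 21420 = -0.24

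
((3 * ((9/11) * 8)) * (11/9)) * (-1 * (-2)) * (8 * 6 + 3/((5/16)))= 13824/5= 2764.80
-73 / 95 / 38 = -73 / 3610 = -0.02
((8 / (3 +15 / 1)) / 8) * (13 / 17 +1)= 5 / 51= 0.10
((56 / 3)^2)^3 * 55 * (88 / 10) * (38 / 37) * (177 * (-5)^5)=-104582532359782400000 / 8991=-11631913286595751.31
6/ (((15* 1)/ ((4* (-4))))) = -32/ 5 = -6.40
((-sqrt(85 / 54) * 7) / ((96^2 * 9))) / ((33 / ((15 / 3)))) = -35 * sqrt(510) / 49268736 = -0.00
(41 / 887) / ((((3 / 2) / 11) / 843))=253462 / 887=285.75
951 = 951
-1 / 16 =-0.06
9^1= 9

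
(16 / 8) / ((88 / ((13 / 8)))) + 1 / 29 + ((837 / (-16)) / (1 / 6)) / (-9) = 356733 / 10208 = 34.95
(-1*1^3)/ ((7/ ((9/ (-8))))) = 9/ 56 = 0.16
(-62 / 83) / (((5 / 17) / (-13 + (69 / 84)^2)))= 5092401 / 162680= 31.30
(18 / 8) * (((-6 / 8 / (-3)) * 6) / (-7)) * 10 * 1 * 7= -135 / 4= -33.75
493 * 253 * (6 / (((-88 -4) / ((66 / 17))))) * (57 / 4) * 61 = -109807137 / 4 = -27451784.25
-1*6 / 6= -1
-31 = -31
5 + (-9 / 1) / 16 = 71 / 16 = 4.44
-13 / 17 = -0.76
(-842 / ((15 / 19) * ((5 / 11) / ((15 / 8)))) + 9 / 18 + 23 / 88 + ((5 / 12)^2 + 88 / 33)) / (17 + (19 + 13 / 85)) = -591857023 / 4867632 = -121.59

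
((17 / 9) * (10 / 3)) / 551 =170 / 14877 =0.01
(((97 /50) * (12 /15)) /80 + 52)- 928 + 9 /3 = -4364903 /5000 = -872.98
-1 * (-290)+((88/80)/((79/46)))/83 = 9507903/32785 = 290.01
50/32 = 25/16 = 1.56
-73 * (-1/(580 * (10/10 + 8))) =73/5220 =0.01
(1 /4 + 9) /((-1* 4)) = -37 /16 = -2.31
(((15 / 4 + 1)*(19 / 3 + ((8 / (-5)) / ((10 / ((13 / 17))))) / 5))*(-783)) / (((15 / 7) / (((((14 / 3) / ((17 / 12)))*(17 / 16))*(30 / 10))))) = -9772855029 / 85000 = -114974.77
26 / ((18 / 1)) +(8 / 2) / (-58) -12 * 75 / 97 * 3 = -669877 / 25317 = -26.46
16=16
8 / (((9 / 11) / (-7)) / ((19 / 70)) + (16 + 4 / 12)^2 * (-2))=-0.01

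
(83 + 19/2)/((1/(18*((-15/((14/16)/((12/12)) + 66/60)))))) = -999000/79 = -12645.57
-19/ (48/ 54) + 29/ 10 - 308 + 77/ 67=-871873/ 2680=-325.33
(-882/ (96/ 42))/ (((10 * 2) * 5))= -3.86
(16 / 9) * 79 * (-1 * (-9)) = 1264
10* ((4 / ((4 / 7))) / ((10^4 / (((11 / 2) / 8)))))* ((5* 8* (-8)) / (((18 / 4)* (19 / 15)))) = -77 / 285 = -0.27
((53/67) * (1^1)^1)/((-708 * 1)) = -53/47436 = -0.00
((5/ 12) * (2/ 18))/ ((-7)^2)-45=-238135/ 5292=-45.00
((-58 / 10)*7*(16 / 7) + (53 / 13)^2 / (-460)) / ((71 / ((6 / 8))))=-21651243 / 22078160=-0.98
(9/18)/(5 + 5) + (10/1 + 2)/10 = 5/4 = 1.25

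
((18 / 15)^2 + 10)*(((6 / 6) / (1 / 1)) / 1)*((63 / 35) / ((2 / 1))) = 1287 / 125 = 10.30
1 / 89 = 0.01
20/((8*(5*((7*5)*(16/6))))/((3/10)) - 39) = 180/111649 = 0.00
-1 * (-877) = 877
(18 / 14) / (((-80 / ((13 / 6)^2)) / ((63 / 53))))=-1521 / 16960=-0.09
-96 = -96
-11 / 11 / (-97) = 1 / 97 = 0.01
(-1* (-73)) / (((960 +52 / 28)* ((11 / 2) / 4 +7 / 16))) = 8176 / 195257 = 0.04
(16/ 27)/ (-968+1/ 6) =-0.00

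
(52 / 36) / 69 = 13 / 621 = 0.02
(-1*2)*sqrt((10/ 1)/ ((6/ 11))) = -2*sqrt(165)/ 3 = -8.56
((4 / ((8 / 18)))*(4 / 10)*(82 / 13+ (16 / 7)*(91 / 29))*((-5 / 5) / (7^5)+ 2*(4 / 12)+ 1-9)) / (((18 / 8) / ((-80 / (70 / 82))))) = 469597306112 / 31681195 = 14822.59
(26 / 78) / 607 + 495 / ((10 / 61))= 10997021 / 3642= 3019.50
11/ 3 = 3.67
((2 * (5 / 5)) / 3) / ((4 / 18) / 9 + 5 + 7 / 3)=27 / 298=0.09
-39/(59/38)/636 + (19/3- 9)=-50773/18762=-2.71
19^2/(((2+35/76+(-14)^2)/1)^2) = 2085136/227496889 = 0.01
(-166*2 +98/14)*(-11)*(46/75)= 6578/3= 2192.67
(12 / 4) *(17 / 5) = 51 / 5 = 10.20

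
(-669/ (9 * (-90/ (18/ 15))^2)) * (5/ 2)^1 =-223/ 6750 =-0.03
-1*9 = -9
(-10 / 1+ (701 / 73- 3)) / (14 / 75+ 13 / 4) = -0.99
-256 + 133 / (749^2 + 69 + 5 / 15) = -430901617 / 1683211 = -256.00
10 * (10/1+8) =180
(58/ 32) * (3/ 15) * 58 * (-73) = -61393/ 40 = -1534.82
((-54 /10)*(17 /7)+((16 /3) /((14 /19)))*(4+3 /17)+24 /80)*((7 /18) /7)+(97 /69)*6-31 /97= 1302135263 /143364060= 9.08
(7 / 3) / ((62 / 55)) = 385 / 186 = 2.07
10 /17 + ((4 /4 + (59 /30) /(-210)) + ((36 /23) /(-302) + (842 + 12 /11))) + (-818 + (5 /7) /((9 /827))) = 92.30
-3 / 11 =-0.27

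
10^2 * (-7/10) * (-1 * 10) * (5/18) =1750/9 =194.44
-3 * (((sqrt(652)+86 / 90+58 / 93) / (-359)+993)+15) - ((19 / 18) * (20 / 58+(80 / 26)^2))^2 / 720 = -5238438413119706609 / 1732210047331920+6 * sqrt(163) / 359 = -3023.92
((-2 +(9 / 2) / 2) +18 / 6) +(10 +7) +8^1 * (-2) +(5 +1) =41 / 4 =10.25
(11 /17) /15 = 11 /255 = 0.04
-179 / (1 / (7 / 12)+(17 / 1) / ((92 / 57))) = -115276 / 7887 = -14.62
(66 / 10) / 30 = 11 / 50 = 0.22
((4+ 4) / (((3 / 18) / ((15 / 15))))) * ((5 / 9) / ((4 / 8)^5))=2560 / 3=853.33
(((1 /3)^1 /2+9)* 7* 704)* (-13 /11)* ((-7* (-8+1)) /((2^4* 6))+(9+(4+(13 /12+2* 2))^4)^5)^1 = -785609691340148435753329.40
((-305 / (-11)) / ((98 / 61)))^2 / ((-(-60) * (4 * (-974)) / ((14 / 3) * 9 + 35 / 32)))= -13638153385 / 248364576768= -0.05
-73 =-73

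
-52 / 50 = -26 / 25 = -1.04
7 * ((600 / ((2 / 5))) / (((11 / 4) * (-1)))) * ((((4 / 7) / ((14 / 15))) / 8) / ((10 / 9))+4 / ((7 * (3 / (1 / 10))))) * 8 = -18800 / 7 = -2685.71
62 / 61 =1.02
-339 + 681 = 342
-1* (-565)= 565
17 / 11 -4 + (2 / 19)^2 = -9703 / 3971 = -2.44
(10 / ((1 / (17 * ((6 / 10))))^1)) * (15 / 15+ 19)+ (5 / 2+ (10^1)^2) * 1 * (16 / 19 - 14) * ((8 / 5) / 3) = 75280 / 57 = 1320.70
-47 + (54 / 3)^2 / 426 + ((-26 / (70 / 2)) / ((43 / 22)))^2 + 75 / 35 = -43.95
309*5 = 1545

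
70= 70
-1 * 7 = -7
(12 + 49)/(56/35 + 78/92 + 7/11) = 154330/7803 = 19.78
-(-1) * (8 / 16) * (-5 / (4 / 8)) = -5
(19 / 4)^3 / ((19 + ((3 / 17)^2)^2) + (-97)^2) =572870539 / 50395908416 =0.01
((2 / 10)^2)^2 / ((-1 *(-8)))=1 / 5000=0.00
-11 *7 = -77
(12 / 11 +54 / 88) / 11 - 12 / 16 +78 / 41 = 6486 / 4961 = 1.31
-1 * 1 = -1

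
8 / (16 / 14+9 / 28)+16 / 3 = 10.80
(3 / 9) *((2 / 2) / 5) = 1 / 15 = 0.07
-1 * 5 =-5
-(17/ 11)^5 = -8.82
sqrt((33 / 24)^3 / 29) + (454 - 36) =11*sqrt(638) / 928 + 418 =418.30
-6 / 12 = -1 / 2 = -0.50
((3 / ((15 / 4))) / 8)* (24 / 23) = 12 / 115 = 0.10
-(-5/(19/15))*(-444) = -33300/19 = -1752.63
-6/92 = -3/46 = -0.07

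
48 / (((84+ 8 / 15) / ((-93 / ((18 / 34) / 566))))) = -56457.16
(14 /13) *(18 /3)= 84 /13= 6.46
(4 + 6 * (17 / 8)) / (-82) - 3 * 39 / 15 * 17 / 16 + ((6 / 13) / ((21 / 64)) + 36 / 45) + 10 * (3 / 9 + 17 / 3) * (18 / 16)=61.21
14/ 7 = 2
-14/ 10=-7/ 5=-1.40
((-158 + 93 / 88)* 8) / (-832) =1.51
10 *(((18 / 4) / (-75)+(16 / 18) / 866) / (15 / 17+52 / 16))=-781388 / 5475285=-0.14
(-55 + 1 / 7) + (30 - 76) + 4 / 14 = -704 / 7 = -100.57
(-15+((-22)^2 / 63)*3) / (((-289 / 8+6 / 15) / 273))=-87880 / 1429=-61.50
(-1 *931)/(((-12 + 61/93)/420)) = 7272972/211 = 34469.06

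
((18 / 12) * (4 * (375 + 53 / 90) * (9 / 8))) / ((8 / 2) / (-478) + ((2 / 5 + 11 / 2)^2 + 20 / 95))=72.41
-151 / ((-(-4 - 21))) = -151 / 25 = -6.04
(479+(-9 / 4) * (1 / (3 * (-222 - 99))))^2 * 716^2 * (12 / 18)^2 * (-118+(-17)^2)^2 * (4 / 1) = 70006530964193189136 / 11449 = 6114641537618411.14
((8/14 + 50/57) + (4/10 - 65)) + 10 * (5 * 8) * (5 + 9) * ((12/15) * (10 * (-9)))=-804509987/1995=-403263.15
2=2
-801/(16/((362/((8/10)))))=-724905/32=-22653.28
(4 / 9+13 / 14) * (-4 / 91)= -346 / 5733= -0.06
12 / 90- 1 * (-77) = 77.13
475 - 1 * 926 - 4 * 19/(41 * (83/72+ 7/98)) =-11447251/25297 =-452.51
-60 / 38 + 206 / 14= 1747 / 133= 13.14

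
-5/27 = -0.19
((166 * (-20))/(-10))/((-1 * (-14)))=166/7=23.71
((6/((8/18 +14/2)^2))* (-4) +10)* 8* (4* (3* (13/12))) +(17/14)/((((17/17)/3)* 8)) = 995.42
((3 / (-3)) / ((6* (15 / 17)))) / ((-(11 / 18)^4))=99144 / 73205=1.35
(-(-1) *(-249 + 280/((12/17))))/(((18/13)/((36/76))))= 5759/114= 50.52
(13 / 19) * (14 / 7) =26 / 19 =1.37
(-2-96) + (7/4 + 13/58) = -11139/116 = -96.03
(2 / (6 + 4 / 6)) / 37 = 3 / 370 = 0.01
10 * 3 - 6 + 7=31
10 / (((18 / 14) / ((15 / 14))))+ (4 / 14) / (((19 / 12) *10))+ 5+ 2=30626 / 1995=15.35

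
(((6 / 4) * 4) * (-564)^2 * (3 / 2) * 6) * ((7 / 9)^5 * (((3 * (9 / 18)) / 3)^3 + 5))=6088772732 / 243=25056677.91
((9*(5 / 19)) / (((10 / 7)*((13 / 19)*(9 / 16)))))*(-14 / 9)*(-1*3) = 784 / 39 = 20.10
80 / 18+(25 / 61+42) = 25723 / 549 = 46.85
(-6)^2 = 36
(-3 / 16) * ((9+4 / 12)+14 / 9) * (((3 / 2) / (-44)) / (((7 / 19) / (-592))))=-4921 / 44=-111.84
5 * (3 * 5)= 75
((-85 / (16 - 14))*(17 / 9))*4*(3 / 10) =-289 / 3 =-96.33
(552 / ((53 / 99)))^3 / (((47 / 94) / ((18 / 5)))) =7892738327.14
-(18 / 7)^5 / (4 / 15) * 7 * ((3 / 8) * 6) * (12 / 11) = -191318760 / 26411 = -7243.90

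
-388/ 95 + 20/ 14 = -1766/ 665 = -2.66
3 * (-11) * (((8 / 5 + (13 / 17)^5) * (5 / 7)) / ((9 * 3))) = -2307437 / 1419857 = -1.63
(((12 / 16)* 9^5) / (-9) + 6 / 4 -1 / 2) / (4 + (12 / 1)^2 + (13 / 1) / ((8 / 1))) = -39358 / 1197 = -32.88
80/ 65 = 16/ 13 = 1.23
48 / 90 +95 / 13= 1529 / 195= 7.84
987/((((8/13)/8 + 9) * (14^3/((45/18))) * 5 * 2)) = 1833/185024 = 0.01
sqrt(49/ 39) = 7*sqrt(39)/ 39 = 1.12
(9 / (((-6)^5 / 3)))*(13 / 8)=-13 / 2304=-0.01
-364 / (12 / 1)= -91 / 3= -30.33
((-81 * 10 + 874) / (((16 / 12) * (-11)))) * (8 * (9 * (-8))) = 27648 / 11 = 2513.45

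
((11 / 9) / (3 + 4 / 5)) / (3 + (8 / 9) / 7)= 385 / 3743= 0.10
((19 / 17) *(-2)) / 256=-19 / 2176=-0.01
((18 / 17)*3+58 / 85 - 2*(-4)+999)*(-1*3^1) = -257769 / 85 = -3032.58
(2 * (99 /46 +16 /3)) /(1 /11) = 11363 /69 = 164.68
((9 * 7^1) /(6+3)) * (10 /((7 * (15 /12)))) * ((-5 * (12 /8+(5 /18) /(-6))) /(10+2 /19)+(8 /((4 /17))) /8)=73213 /2592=28.25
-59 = -59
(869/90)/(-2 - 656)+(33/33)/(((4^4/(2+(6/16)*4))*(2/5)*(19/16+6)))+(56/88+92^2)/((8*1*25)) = 50717218829/1198612800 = 42.31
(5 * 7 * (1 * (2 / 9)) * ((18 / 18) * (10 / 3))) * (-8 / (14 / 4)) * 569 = -33718.52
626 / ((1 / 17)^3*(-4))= -1537769 / 2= -768884.50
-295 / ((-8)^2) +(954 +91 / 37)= 2253981 / 2368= 951.85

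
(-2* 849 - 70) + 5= -1763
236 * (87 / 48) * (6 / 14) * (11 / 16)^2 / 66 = 18821 / 14336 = 1.31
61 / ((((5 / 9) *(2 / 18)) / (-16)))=-79056 / 5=-15811.20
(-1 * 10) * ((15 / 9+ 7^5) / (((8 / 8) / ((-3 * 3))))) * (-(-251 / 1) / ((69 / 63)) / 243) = 885984820 / 621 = 1426706.63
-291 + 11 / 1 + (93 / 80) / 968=-21683107 / 77440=-280.00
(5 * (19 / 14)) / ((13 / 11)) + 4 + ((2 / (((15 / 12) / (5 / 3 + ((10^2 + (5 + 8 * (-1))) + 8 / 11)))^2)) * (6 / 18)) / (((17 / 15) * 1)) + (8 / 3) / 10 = 62825531833 / 16846830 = 3729.22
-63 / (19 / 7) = -441 / 19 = -23.21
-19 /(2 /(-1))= 19 /2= 9.50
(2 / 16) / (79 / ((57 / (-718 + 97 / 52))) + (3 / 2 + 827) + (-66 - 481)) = -247 / 1405010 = -0.00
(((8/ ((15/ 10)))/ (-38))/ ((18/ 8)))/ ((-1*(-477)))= -32/ 244701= -0.00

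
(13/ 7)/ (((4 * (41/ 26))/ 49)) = 1183/ 82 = 14.43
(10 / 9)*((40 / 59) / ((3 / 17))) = 6800 / 1593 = 4.27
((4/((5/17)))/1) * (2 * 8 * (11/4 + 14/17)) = 3888/5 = 777.60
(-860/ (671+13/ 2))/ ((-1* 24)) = 43/ 813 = 0.05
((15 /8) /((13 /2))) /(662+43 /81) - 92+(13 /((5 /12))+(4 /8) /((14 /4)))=-1184871763 /19534060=-60.66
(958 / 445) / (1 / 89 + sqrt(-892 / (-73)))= -69934 / 35327295 + 170524 * sqrt(16279) / 35327295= 0.61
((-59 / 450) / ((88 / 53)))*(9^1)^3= -253287 / 4400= -57.57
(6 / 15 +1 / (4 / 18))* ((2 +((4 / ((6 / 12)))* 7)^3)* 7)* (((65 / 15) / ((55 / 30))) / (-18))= -391540331 / 495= -790990.57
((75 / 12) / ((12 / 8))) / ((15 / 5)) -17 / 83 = 1.18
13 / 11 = 1.18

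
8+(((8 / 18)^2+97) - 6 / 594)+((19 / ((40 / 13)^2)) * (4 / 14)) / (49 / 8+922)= 1640144633 / 15592500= 105.19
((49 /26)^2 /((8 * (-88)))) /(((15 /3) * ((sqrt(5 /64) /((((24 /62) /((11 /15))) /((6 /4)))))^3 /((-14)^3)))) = 182154534912 * sqrt(5) /73712735239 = 5.53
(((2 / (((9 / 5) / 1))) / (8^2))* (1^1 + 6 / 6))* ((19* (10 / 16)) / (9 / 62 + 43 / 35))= 515375 / 1717056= 0.30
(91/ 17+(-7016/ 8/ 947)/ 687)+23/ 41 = 2681116589/ 453460533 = 5.91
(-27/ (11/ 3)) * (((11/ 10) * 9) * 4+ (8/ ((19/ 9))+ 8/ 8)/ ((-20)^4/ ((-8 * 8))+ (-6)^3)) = -118226871/ 405460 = -291.59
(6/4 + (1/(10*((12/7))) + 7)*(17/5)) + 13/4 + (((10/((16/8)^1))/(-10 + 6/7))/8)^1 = 1101311/38400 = 28.68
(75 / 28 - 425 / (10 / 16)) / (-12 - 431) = 18965 / 12404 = 1.53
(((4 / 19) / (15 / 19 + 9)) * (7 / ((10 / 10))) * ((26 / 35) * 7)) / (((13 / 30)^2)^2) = 1512000 / 68107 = 22.20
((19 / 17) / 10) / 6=19 / 1020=0.02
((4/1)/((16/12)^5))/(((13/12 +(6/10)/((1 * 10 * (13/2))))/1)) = 236925/272704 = 0.87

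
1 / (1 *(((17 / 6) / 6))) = 36 / 17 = 2.12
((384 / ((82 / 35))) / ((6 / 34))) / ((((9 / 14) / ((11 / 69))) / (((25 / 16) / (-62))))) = -4581500 / 789291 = -5.80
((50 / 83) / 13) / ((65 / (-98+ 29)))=-690 / 14027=-0.05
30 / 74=0.41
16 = 16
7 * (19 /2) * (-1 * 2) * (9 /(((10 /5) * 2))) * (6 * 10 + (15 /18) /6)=-287945 /16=-17996.56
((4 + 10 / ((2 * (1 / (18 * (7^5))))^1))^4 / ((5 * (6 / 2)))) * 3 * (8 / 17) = 41881807740507428012943488 / 85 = 492727149888322682505217.50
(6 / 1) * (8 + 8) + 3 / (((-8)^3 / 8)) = 6141 / 64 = 95.95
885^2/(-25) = -31329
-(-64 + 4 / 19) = 1212 / 19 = 63.79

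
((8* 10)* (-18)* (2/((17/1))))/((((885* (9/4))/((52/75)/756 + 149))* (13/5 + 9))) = -1.09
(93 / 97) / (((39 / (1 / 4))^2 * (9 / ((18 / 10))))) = 31 / 3934320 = 0.00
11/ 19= 0.58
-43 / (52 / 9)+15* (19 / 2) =7023 / 52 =135.06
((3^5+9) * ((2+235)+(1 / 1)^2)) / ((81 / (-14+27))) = 86632 / 9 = 9625.78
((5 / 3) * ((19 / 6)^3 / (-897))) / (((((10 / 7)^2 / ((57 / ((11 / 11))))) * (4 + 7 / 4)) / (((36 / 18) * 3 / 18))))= -6385729 / 66844440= -0.10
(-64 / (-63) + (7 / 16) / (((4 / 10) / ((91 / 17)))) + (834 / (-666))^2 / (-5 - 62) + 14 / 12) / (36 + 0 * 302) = 8397328199 / 37722367872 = 0.22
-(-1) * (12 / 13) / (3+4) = 12 / 91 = 0.13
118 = 118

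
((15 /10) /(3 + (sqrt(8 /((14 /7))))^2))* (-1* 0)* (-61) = 0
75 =75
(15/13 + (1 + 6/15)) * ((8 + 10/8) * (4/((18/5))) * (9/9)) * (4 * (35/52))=107485/1521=70.67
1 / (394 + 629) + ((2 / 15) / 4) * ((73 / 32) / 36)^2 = 0.00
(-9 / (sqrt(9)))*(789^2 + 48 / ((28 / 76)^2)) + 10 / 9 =-824062649 / 441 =-1868622.79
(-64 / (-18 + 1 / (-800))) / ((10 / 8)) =40960 / 14401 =2.84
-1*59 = -59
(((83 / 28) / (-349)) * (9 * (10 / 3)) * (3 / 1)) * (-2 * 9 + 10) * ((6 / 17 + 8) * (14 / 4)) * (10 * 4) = 42429600 / 5933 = 7151.46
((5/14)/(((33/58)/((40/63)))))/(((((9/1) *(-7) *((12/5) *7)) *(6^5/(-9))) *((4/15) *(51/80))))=90625/35349644484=0.00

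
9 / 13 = 0.69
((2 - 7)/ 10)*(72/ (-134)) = 18/ 67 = 0.27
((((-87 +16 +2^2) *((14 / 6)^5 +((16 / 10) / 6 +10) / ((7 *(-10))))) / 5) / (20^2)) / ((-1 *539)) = 7023007 / 1637212500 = 0.00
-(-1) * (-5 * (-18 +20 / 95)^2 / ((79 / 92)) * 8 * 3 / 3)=-420417920 / 28519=-14741.68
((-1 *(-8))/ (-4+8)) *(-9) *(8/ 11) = -144/ 11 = -13.09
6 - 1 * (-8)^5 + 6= 32780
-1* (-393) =393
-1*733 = -733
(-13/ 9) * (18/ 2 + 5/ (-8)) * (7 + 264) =-236041/ 72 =-3278.35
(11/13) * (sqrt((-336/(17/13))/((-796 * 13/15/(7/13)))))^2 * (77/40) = 0.33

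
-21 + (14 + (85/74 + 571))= 41821/74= 565.15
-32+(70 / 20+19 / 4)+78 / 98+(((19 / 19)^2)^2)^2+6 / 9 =-12517 / 588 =-21.29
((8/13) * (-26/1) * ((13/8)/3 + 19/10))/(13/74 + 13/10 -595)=0.07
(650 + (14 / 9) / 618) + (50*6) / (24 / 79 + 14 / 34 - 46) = 108815810869 / 169132077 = 643.38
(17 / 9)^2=289 / 81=3.57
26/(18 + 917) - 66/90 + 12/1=31681/2805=11.29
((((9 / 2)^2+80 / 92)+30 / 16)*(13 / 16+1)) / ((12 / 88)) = 1349689 / 4416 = 305.64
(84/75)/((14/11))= 22/25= 0.88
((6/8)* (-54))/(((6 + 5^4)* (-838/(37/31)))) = 2997/32784236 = 0.00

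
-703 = -703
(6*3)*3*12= 648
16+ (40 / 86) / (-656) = 16.00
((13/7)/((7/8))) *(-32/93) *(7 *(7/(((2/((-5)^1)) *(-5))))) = -1664/93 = -17.89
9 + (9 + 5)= 23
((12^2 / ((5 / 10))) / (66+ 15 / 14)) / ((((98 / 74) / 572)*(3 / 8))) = 10835968 / 2191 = 4945.67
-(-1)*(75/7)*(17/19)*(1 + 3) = 5100/133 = 38.35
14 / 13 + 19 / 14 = 443 / 182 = 2.43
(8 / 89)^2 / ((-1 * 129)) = -0.00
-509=-509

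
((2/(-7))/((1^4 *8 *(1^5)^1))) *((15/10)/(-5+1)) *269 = 807/224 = 3.60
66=66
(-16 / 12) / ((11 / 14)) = -56 / 33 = -1.70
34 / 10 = 17 / 5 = 3.40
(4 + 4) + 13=21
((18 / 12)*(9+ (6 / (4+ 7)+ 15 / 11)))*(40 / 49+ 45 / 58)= 407250 / 15631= 26.05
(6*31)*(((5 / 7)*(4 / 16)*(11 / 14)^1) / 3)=8.70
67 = 67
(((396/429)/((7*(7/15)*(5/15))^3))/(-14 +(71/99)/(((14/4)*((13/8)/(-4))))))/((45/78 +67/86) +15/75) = -30257691750/955114633081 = -0.03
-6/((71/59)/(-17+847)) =-293820/71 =-4138.31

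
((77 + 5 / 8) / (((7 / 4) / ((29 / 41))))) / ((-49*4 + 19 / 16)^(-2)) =174969843201 / 146944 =1190724.65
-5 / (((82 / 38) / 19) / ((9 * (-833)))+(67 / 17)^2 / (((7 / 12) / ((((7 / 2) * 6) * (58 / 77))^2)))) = -0.00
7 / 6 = 1.17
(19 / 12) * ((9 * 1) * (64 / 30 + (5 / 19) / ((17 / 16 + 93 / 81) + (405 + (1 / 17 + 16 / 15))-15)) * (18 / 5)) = 109.47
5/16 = 0.31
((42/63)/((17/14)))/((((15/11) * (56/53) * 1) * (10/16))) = 2332/3825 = 0.61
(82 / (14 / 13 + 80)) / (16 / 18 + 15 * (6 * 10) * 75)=0.00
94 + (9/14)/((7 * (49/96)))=226126/2401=94.18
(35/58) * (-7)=-245/58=-4.22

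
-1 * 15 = -15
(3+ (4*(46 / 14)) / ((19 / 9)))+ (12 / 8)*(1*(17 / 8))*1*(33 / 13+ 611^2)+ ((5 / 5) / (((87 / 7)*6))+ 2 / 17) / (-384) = 7011074401234837 / 5891768064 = 1189978.00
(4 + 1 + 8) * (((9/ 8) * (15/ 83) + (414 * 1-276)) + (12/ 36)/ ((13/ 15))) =1196291/ 664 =1801.64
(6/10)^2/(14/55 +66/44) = 198/965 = 0.21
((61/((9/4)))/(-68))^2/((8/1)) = 3721/187272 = 0.02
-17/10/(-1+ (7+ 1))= -17/70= -0.24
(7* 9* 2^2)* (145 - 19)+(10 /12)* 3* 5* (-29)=62779 /2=31389.50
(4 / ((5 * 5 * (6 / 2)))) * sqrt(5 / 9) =4 * sqrt(5) / 225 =0.04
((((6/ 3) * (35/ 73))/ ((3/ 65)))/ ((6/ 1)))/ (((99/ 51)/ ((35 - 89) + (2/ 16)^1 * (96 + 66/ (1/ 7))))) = 270725/ 9636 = 28.10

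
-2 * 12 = -24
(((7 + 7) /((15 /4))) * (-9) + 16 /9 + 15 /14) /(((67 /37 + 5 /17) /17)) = -207155489 /834120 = -248.35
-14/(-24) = 7/12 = 0.58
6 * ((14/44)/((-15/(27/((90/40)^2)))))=-112/165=-0.68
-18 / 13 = -1.38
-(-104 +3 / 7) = 725 / 7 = 103.57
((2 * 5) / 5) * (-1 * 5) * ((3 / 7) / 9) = -10 / 21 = -0.48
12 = 12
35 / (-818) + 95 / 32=38295 / 13088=2.93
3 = 3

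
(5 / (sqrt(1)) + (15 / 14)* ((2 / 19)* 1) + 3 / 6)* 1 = 1493 / 266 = 5.61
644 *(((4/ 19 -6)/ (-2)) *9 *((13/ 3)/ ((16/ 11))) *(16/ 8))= 3798795/ 38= 99968.29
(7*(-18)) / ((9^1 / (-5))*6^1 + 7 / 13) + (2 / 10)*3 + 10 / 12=274381 / 20010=13.71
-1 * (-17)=17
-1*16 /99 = -16 /99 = -0.16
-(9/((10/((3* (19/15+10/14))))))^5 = -4377.13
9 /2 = 4.50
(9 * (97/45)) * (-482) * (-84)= 3927336/5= 785467.20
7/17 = 0.41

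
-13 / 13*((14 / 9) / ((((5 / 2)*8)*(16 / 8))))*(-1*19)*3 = 133 / 60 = 2.22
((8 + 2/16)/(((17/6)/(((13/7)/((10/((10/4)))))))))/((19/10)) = 12675/18088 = 0.70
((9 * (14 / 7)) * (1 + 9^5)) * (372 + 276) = 688759200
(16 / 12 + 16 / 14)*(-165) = -2860 / 7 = -408.57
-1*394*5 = -1970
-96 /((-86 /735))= 35280 /43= 820.47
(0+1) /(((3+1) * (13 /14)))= 0.27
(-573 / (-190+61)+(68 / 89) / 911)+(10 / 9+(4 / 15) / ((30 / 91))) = 554572381 / 87159925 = 6.36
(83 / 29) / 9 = 83 / 261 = 0.32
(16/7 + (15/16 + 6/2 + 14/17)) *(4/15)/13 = 13417/92820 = 0.14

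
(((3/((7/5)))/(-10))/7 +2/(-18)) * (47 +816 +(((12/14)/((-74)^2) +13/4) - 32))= -3997309625/33808824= -118.23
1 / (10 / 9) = 0.90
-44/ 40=-11/ 10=-1.10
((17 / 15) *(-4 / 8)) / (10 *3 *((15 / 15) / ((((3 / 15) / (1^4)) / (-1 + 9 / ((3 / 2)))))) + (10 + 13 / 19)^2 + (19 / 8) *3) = -24548 / 37743735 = -0.00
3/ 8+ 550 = 550.38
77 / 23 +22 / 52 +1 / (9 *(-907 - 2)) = 3.77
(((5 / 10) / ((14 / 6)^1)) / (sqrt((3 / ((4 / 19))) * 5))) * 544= 13.81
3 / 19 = 0.16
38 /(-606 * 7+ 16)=-19 /2113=-0.01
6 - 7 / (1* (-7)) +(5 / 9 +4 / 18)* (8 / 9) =623 / 81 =7.69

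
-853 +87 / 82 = -69859 / 82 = -851.94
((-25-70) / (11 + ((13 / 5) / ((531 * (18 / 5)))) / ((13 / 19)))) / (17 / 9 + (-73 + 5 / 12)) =0.12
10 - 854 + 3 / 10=-8437 / 10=-843.70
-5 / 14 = -0.36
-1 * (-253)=253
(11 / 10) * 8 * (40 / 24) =44 / 3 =14.67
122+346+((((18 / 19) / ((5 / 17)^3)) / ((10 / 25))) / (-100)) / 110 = 2445255783 / 5225000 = 467.99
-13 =-13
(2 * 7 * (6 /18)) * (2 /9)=28 /27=1.04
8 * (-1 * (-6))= 48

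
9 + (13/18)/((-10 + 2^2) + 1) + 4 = 1157/90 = 12.86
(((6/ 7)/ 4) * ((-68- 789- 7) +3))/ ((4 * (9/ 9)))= -369/ 8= -46.12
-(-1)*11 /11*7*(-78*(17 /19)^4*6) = -273614796 /130321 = -2099.54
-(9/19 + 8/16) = -37/38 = -0.97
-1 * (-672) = 672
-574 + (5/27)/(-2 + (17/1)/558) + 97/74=-572.78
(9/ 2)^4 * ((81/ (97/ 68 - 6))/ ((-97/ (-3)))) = -27103491/ 120668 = -224.61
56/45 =1.24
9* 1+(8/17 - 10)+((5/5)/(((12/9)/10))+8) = 509/34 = 14.97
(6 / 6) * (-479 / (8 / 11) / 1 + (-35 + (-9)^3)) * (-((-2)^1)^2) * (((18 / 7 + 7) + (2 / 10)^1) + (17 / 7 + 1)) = 375573 / 5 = 75114.60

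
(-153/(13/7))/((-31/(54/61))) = 57834/24583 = 2.35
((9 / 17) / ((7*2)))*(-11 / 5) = -99 / 1190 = -0.08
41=41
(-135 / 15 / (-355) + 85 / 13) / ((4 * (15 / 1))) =7573 / 69225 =0.11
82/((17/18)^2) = 26568/289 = 91.93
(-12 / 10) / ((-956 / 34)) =51 / 1195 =0.04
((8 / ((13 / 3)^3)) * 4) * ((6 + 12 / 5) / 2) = 18144 / 10985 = 1.65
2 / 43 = 0.05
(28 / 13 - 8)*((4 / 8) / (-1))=38 / 13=2.92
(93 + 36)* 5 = 645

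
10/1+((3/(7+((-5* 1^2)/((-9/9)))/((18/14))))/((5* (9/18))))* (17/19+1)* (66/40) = 240769/23275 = 10.34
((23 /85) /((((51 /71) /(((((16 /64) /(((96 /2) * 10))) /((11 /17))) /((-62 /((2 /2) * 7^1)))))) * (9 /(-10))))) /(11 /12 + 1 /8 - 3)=-11431 /588511440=-0.00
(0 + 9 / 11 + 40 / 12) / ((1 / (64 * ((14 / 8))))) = 15344 / 33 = 464.97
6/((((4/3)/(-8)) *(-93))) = 0.39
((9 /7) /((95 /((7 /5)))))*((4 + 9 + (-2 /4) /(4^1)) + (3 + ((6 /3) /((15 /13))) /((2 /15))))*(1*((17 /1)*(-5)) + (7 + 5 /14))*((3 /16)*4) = -968517 /30400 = -31.86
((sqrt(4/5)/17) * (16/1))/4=8 * sqrt(5)/85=0.21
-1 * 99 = -99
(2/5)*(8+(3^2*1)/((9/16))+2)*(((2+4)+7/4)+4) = 611/5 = 122.20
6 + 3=9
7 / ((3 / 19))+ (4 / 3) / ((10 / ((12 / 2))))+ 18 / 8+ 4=3083 / 60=51.38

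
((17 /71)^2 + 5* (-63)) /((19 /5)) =-7938130 /95779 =-82.88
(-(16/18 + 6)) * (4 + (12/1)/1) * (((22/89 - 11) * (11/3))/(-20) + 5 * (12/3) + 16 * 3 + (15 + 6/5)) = -9498.00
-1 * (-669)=669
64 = 64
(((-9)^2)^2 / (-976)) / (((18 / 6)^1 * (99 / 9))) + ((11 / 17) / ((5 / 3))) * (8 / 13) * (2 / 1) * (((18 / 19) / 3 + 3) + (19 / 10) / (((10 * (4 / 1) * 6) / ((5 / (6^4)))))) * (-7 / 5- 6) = -10889014102147 / 912879396000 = -11.93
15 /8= 1.88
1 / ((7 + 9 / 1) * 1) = 1 / 16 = 0.06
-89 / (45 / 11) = -979 / 45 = -21.76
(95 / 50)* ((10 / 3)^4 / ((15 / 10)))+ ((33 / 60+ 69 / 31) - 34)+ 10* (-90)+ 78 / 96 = -466463303 / 602640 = -774.03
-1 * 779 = -779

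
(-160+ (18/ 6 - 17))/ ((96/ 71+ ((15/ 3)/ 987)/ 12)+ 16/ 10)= -731603880/ 12414287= -58.93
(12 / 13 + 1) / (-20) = -5 / 52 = -0.10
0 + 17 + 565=582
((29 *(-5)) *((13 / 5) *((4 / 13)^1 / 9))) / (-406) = 2 / 63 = 0.03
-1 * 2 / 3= -2 / 3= -0.67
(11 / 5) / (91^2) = 11 / 41405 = 0.00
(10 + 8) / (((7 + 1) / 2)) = 9 / 2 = 4.50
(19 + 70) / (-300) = -89 / 300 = -0.30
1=1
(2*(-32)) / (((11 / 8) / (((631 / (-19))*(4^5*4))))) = 1323302912 / 209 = 6331592.88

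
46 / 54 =23 / 27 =0.85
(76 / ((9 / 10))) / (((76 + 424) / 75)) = 38 / 3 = 12.67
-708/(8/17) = -3009/2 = -1504.50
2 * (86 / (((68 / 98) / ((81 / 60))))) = 56889 / 170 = 334.64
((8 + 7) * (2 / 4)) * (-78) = -585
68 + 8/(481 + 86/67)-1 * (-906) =31473398/32313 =974.02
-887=-887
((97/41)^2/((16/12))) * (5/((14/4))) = 141135/23534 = 6.00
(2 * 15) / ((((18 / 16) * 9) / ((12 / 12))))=2.96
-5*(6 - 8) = 10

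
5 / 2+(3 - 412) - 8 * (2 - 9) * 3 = -477 / 2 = -238.50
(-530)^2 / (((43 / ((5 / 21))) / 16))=22472000 / 903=24885.94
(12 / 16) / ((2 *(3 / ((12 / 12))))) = 1 / 8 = 0.12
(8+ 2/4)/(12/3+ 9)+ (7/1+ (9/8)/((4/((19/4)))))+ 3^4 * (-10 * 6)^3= -29113329041/1664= -17495991.01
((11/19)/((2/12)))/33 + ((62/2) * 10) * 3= 930.11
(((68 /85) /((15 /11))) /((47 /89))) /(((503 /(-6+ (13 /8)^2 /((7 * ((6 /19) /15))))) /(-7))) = -10454741 /56738400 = -0.18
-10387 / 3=-3462.33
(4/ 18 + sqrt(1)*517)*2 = 9310/ 9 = 1034.44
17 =17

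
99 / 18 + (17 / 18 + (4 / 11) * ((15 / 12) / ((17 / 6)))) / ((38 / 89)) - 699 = -88373207 / 127908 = -690.91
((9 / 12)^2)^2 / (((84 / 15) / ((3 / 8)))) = 1215 / 57344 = 0.02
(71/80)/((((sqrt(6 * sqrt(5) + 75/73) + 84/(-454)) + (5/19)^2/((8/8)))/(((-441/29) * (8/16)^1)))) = 71/(80 * (550246/36138627 -58 * sqrt(75/73 + 6 * sqrt(5))/441)) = -1.83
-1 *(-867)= 867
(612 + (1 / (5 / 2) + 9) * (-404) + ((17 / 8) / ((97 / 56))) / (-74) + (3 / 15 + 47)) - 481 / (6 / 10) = -424228763 / 107670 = -3940.08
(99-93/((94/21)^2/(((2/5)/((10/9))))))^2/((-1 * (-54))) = 17120343296307/97593620000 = 175.42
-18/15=-6/5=-1.20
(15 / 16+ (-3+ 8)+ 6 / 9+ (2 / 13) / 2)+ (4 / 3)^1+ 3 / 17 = 28963 / 3536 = 8.19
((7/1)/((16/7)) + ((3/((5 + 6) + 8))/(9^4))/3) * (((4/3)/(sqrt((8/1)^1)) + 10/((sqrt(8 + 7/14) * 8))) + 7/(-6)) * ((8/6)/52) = -42758149/466723296 + 30541535 * sqrt(34)/5289530688 + 6108307 * sqrt(2)/233361648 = -0.02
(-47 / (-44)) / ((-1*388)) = -47 / 17072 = -0.00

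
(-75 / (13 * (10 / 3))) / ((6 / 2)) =-15 / 26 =-0.58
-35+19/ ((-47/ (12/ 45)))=-24751/ 705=-35.11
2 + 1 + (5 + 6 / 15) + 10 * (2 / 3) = 226 / 15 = 15.07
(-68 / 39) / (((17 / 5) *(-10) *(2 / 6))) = 0.15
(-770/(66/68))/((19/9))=-375.79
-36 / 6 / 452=-3 / 226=-0.01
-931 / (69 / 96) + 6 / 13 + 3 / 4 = -1547735 / 1196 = -1294.09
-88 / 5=-17.60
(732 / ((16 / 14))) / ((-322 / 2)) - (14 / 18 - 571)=234425 / 414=566.24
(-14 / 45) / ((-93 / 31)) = 14 / 135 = 0.10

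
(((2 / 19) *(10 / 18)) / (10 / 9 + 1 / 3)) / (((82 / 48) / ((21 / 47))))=5040 / 475969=0.01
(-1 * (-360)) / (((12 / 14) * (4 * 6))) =17.50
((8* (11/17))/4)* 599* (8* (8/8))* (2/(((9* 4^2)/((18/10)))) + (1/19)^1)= 777502/1615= 481.43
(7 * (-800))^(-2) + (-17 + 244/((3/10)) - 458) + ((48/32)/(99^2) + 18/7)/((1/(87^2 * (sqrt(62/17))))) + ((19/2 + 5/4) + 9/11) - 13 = 348652640033/1034880000 + 98917579 * sqrt(1054)/86394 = 37508.41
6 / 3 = 2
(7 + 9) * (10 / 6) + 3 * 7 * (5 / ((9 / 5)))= 85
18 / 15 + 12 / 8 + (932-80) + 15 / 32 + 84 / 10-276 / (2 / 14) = -170949 / 160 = -1068.43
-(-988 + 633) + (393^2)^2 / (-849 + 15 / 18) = -143125155011 / 5089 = -28124416.39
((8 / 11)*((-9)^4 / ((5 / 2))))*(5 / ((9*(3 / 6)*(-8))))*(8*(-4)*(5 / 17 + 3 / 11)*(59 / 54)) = 10806912 / 2057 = 5253.72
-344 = -344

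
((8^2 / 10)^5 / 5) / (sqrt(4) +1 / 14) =469762048 / 453125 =1036.72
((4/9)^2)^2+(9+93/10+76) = 6189583/65610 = 94.34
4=4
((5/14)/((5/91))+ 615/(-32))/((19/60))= -6105/152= -40.16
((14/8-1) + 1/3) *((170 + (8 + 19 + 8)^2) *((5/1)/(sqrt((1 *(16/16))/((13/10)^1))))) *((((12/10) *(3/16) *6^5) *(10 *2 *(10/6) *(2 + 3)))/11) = 220340250 *sqrt(130)/11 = 228387762.01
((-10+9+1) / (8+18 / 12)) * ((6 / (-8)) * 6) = 0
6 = 6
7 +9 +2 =18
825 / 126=275 / 42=6.55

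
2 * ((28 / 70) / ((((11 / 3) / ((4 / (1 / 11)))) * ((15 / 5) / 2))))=32 / 5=6.40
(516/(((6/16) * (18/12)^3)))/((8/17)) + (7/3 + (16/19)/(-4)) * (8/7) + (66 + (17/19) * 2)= 3363280/3591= 936.59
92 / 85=1.08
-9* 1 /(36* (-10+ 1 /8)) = 2 /79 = 0.03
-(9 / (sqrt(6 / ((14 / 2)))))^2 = -189 / 2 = -94.50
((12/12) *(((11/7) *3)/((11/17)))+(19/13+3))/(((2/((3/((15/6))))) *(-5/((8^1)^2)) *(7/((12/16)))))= -153936/15925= -9.67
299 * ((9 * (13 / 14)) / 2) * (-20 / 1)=-24987.86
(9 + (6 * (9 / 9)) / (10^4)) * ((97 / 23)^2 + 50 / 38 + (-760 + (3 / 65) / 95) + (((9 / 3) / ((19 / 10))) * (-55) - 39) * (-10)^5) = 1849841443189824861 / 16332875000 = 113258776.74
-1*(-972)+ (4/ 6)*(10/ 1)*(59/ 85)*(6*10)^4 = 1019536524/ 17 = 59972736.71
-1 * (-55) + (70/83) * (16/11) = 51335/913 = 56.23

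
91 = 91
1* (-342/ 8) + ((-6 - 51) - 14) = -113.75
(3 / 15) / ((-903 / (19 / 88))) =-19 / 397320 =-0.00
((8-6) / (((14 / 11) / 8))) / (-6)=-44 / 21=-2.10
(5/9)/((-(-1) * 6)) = 0.09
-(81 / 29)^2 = -6561 / 841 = -7.80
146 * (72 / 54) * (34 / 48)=137.89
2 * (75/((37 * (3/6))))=300/37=8.11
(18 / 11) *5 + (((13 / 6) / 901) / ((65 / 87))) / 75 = 60817819 / 7433250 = 8.18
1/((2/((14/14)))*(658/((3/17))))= 3/22372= 0.00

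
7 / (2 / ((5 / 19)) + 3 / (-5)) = 1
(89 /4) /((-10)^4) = 0.00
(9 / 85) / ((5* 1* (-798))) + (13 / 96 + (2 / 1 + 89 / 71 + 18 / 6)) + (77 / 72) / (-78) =287375577917 / 45077104800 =6.38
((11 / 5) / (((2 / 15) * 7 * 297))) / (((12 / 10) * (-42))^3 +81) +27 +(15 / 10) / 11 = 300754160569 / 11083067919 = 27.14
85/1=85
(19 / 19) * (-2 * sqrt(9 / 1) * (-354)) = 2124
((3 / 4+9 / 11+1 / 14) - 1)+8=2661 / 308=8.64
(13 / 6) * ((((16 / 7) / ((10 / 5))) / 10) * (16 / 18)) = 208 / 945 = 0.22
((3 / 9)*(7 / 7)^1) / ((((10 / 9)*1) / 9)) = 27 / 10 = 2.70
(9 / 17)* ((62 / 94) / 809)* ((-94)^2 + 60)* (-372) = -1428.39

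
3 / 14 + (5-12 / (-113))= 8417 / 1582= 5.32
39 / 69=13 / 23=0.57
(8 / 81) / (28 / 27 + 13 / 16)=128 / 2397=0.05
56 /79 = 0.71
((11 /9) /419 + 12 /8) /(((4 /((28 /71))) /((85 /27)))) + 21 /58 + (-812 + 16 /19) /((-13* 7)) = 3531312828130 /362469639987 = 9.74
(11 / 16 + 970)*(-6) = -46593 / 8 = -5824.12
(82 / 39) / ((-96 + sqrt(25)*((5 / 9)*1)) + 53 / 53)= -123 / 5395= -0.02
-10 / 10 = -1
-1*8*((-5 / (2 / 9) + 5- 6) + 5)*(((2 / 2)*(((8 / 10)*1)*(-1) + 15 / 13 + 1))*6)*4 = 312576 / 65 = 4808.86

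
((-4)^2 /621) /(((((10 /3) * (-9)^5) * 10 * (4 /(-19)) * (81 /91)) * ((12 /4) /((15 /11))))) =1729 /54454102065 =0.00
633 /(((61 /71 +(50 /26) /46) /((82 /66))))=8958638 /10263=872.91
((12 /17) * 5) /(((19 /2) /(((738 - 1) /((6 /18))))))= 265320 /323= 821.42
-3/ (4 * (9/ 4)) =-1/ 3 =-0.33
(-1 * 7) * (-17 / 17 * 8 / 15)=3.73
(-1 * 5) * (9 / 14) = -45 / 14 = -3.21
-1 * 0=0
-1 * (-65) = 65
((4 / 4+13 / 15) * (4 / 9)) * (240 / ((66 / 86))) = 77056 / 297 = 259.45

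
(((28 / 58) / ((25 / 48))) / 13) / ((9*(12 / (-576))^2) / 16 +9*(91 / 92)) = 63307776 / 7904549575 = 0.01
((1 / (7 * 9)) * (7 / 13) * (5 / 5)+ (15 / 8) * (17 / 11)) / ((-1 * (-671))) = 29923 / 6908616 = 0.00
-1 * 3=-3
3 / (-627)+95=19854 / 209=95.00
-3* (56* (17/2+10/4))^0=-3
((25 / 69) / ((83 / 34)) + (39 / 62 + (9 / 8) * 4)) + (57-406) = -61023470 / 177537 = -343.72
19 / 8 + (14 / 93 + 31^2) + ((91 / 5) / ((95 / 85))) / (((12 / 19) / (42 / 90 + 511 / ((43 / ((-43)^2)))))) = 567512.74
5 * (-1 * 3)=-15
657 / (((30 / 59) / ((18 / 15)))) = 38763 / 25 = 1550.52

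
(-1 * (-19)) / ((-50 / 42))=-399 / 25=-15.96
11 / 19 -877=-16652 / 19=-876.42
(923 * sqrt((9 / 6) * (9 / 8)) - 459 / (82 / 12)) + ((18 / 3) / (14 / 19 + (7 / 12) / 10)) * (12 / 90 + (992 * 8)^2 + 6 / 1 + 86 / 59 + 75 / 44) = 2769 * sqrt(3) / 4 + 88515271914582 / 186263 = 475217811.62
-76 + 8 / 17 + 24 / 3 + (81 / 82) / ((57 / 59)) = -1761503 / 26486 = -66.51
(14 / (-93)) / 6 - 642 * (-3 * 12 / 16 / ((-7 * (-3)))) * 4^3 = 8597615 / 1953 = 4402.26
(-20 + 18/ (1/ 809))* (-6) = -87252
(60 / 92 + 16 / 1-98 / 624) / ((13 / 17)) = 21.57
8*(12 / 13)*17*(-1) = -1632 / 13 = -125.54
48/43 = 1.12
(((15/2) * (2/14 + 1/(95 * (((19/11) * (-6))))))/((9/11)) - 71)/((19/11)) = -69748019/1728468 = -40.35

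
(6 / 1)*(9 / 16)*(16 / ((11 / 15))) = 73.64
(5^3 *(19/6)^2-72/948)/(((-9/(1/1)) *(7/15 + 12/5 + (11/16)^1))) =-39.18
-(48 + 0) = -48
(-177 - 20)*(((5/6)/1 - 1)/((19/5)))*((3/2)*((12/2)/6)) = 985/76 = 12.96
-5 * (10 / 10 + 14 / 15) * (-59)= 1711 / 3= 570.33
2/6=1/3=0.33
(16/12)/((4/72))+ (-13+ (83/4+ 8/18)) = 1159/36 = 32.19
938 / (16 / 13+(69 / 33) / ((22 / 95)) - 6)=2950948 / 13401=220.20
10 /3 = 3.33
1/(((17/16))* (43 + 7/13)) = 104/4811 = 0.02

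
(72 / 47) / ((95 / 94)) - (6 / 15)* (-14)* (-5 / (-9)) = 3956 / 855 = 4.63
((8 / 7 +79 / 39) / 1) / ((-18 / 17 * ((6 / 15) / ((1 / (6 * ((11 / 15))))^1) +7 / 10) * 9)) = -367625 / 2719899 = -0.14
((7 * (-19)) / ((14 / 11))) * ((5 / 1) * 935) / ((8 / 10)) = -4885375 / 8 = -610671.88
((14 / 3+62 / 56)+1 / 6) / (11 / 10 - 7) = -2495 / 2478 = -1.01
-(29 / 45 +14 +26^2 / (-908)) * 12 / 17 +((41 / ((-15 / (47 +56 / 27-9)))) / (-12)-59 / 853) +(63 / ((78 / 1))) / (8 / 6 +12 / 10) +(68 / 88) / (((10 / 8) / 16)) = 411050209920107 / 43466004178740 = 9.46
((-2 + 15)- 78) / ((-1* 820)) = 13 / 164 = 0.08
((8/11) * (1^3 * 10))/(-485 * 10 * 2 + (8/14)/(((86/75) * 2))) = -4816/6423175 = -0.00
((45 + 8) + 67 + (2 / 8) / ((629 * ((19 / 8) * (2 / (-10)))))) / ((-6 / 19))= -717055 / 1887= -380.00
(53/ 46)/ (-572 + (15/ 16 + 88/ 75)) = -0.00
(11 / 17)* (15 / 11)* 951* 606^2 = 5238621540 / 17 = 308154208.24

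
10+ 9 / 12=43 / 4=10.75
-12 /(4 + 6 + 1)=-12 /11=-1.09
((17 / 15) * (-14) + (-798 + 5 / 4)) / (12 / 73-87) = 3559261 / 380340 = 9.36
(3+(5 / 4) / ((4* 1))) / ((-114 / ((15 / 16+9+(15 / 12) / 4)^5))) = -6140378653 / 1867776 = -3287.53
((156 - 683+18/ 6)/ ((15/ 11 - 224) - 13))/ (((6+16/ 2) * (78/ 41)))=59081/ 707616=0.08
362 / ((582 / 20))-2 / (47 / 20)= 158500 / 13677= 11.59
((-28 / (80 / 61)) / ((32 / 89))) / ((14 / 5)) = -5429 / 256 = -21.21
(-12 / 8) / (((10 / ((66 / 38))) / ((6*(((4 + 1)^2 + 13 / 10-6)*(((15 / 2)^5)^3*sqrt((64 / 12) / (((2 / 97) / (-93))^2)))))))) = -3175519562346873779296875*sqrt(3) / 1245184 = -4417147363292228712.81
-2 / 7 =-0.29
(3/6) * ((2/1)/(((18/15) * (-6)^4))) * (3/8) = 5/20736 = 0.00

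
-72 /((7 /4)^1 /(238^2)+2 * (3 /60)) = -719.78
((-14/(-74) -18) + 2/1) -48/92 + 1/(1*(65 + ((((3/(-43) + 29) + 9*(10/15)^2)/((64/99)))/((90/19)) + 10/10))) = -3666867227/224692083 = -16.32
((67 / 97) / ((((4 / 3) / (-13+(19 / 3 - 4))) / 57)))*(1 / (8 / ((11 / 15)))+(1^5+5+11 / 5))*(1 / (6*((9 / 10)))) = -1266635 / 2619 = -483.63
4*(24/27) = 32/9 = 3.56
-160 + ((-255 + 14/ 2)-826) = -1234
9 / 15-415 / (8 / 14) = -14513 / 20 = -725.65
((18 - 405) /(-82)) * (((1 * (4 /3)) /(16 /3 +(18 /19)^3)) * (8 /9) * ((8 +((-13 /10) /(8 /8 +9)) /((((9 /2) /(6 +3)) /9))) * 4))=333868684 /16302625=20.48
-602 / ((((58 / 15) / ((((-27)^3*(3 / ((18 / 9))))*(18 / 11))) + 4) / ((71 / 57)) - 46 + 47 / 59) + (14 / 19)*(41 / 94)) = 2991943415833785 / 207104102007412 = 14.45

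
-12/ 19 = -0.63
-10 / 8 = -5 / 4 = -1.25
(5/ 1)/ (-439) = -5/ 439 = -0.01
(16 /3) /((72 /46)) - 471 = -12625 /27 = -467.59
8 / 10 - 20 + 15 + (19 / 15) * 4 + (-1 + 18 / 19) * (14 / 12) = 153 / 190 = 0.81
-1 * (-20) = 20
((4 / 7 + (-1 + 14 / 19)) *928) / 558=19024 / 37107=0.51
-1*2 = -2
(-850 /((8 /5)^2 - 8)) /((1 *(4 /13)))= 8125 /16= 507.81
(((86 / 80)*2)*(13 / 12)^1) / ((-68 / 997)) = -557323 / 16320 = -34.15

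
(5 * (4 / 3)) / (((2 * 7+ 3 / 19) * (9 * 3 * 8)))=95 / 43578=0.00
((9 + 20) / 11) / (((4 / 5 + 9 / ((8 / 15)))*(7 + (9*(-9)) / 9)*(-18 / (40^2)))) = 464000 / 69993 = 6.63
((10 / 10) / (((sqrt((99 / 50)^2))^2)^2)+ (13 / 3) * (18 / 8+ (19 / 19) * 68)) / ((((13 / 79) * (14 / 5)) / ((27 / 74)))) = 241.11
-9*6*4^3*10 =-34560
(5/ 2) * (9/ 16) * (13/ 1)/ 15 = 39/ 32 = 1.22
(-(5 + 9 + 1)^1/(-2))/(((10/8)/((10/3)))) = 20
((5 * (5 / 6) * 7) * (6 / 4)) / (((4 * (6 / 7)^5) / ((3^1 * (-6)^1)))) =-2941225 / 6912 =-425.52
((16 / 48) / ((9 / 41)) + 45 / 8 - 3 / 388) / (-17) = -149509 / 356184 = -0.42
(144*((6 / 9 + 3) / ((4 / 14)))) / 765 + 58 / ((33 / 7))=13762 / 935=14.72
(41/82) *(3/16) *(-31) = -93/32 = -2.91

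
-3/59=-0.05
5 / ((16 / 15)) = 75 / 16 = 4.69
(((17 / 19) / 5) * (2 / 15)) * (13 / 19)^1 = 442 / 27075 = 0.02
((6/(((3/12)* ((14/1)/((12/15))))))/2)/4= 6/35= 0.17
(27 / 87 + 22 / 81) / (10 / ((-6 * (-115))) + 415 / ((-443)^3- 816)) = 2733452966243 / 68050912104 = 40.17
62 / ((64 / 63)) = 1953 / 32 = 61.03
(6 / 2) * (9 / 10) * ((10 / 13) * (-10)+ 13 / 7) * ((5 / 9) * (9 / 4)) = -14337 / 728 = -19.69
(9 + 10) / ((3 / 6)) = 38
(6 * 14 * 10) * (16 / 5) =2688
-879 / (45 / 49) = -14357 / 15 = -957.13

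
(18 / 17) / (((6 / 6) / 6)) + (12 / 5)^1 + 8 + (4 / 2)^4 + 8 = 40.75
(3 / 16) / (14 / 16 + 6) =3 / 110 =0.03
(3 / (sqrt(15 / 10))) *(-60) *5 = -300 *sqrt(6) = -734.85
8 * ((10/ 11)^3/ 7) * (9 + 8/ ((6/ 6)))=136000/ 9317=14.60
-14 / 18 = -7 / 9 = -0.78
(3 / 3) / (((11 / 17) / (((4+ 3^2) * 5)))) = 1105 / 11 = 100.45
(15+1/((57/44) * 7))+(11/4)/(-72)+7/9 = 67457/4256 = 15.85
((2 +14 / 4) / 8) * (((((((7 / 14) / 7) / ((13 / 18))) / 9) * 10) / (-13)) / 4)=-55 / 37856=-0.00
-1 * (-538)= 538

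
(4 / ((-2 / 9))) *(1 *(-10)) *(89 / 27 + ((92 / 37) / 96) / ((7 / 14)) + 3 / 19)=1330945 / 2109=631.08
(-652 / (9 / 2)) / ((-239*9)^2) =-1304 / 41641209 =-0.00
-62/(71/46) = -2852/71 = -40.17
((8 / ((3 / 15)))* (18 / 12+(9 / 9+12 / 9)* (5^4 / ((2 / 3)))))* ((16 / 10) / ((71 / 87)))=12188352 / 71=171666.93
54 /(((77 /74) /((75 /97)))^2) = 1663335000 /55785961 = 29.82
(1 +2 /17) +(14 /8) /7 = 93 /68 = 1.37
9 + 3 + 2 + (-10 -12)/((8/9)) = -43/4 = -10.75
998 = 998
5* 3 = 15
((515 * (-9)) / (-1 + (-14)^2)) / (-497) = 309 / 6461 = 0.05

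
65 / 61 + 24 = 1529 / 61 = 25.07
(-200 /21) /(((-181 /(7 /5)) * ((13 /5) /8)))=0.23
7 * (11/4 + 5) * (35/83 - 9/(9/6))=-100471/332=-302.62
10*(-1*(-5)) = 50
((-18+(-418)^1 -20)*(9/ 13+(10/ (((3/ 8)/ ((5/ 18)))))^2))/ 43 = -80037272/ 135837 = -589.22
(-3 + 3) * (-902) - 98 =-98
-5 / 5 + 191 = 190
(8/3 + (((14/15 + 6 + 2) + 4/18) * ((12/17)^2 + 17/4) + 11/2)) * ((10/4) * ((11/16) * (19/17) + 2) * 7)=2359912793/943296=2501.77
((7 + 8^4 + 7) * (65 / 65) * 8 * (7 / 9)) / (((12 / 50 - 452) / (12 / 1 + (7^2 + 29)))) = -28770000 / 5647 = -5094.74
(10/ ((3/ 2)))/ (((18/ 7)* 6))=35/ 81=0.43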